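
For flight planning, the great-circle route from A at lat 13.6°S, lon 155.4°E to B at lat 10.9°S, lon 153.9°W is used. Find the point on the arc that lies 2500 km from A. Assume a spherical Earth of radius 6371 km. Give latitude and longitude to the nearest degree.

From cos δ = sin φ₁ sin φ₂ + cos φ₁ cos φ₂ cos Δλ, the central angle is δ ≈ 0.865 rad (49.5°). The total great-circle distance is δ·R ≈ 0.865 × 6371 ≈ 5508 km, so the target fraction is f = 2500/5508 ≈ 0.454.
Interpolate at f ≈ 0.454 with slerp weights a = sin((1−f)δ)/sin δ ≈ 0.598, b = sin(fδ)/sin δ ≈ 0.503.
p = a·p₁ + b·p₂ ≈ (-0.972, 0.025, -0.236); φ = arcsin(p_z) ≈ -13.63°, λ = atan2(p_y, p_x) ≈ 178.54°.

≈ lat 14°S, lon 179°E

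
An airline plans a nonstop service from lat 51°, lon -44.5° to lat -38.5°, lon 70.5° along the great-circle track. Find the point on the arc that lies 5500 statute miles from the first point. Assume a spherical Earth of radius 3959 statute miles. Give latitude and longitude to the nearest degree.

≈ lat 1°, lon 31°

The haversine formula gives a central angle δ ≈ 2.335 rad (133.8°) between the endpoints. The total great-circle distance is δ·R ≈ 2.335 × 3959 ≈ 9244 mi, so the target fraction is f = 5500/9244 ≈ 0.595.
Interpolate at f ≈ 0.595 with slerp weights a = sin((1−f)δ)/sin δ ≈ 1.123, b = sin(fδ)/sin δ ≈ 1.362.
p = a·p₁ + b·p₂ ≈ (0.860, 0.510, 0.025); φ = arcsin(p_z) ≈ 1.42°, λ = atan2(p_y, p_x) ≈ 30.65°.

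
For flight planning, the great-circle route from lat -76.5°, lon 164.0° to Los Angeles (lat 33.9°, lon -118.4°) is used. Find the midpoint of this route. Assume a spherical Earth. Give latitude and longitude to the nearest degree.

≈ lat -25°, lon -133°

From cos δ = sin φ₁ sin φ₂ + cos φ₁ cos φ₂ cos Δλ, the central angle is δ ≈ 2.095 rad (120.0°).
Interpolate at f = 1/2 with slerp weights a = sin((1−f)δ)/sin δ ≈ 1.001, b = sin(fδ)/sin δ ≈ 1.001.
p = a·p₁ + b·p₂ ≈ (-0.620, -0.666, -0.415); φ = arcsin(p_z) ≈ -24.51°, λ = atan2(p_y, p_x) ≈ -132.92°.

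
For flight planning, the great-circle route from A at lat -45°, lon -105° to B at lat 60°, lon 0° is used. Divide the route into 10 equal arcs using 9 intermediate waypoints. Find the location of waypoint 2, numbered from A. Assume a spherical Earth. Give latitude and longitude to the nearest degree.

Write both endpoints as unit vectors p₁, p₂ with components (cos φ cos λ, cos φ sin λ, sin φ).
The central angle between the endpoints is δ = arccos(p₁·p₂) ≈ 2.352 rad (134.7°).
Interpolate at f = 2/10 with slerp weights a = sin((1−f)δ)/sin δ ≈ 1.340, b = sin(fδ)/sin δ ≈ 0.638.
p = a·p₁ + b·p₂ ≈ (0.074, -0.916, -0.395); φ = arcsin(p_z) ≈ -23.29°, λ = atan2(p_y, p_x) ≈ -85.40°.

≈ lat -23°, lon -85°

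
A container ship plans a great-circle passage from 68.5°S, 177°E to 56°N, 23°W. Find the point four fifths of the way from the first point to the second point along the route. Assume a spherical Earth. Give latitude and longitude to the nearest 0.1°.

≈ 25.3°N, 39.4°W

Write both endpoints as unit vectors p₁, p₂ with components (cos φ cos λ, cos φ sin λ, sin φ).
The central angle between the endpoints is δ = arccos(p₁·p₂) ≈ 2.872 rad (164.6°).
Interpolate at f = 4/5 with slerp weights a = sin((1−f)δ)/sin δ ≈ 2.042, b = sin(fδ)/sin δ ≈ 2.808.
p = a·p₁ + b·p₂ ≈ (0.698, -0.574, 0.428); φ = arcsin(p_z) ≈ 25.34°, λ = atan2(p_y, p_x) ≈ -39.45°.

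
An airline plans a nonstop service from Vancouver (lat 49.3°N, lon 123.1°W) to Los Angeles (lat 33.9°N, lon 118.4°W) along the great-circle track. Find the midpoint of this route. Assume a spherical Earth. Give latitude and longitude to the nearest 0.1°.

Convert each endpoint to a unit vector on the sphere (x = cos φ cos λ, y = cos φ sin λ, z = sin φ).
The central angle between the endpoints is δ = arccos(p₁·p₂) ≈ 0.276 rad (15.8°).
Interpolate at f = 1/2 with slerp weights a = sin((1−f)δ)/sin δ ≈ 0.505, b = sin(fδ)/sin δ ≈ 0.505.
p = a·p₁ + b·p₂ ≈ (-0.379, -0.644, 0.664); φ = arcsin(p_z) ≈ 41.62°, λ = atan2(p_y, p_x) ≈ -120.47°.

≈ lat 41.6°N, lon 120.5°W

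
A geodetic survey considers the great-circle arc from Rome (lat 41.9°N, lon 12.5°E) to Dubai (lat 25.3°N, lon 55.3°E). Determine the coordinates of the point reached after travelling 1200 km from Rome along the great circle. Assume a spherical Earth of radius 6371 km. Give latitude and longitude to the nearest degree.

≈ lat 39°N, lon 26°E

Write both endpoints as unit vectors p₁, p₂ with components (cos φ cos λ, cos φ sin λ, sin φ).
The central angle between the endpoints is δ = arccos(p₁·p₂) ≈ 0.677 rad (38.8°). The total great-circle distance is δ·R ≈ 0.677 × 6371 ≈ 4316 km, so the target fraction is f = 1200/4316 ≈ 0.278.
Interpolate at f ≈ 0.278 with slerp weights a = sin((1−f)δ)/sin δ ≈ 0.750, b = sin(fδ)/sin δ ≈ 0.299.
p = a·p₁ + b·p₂ ≈ (0.698, 0.343, 0.628); φ = arcsin(p_z) ≈ 38.92°, λ = atan2(p_y, p_x) ≈ 26.14°.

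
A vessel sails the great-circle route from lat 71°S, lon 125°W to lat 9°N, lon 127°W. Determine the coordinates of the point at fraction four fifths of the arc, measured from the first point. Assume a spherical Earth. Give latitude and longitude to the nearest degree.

≈ lat 7°S, lon 127°W

Convert each endpoint to a unit vector on the sphere (x = cos φ cos λ, y = cos φ sin λ, z = sin φ).
The central angle between the endpoints is δ = arccos(p₁·p₂) ≈ 1.396 rad (80.0°).
Interpolate at f = 4/5 with slerp weights a = sin((1−f)δ)/sin δ ≈ 0.280, b = sin(fδ)/sin δ ≈ 0.913.
p = a·p₁ + b·p₂ ≈ (-0.595, -0.795, -0.122); φ = arcsin(p_z) ≈ -7.00°, λ = atan2(p_y, p_x) ≈ -126.82°.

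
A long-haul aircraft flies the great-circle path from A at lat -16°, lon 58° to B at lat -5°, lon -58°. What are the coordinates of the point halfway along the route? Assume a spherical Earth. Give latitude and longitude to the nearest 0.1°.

Write both endpoints as unit vectors p₁, p₂ with components (cos φ cos λ, cos φ sin λ, sin φ).
The central angle between the endpoints is δ = arccos(p₁·p₂) ≈ 1.978 rad (113.3°).
Interpolate at f = 1/2 with slerp weights a = sin((1−f)δ)/sin δ ≈ 0.910, b = sin(fδ)/sin δ ≈ 0.910.
p = a·p₁ + b·p₂ ≈ (0.944, -0.027, -0.330); φ = arcsin(p_z) ≈ -19.27°, λ = atan2(p_y, p_x) ≈ -1.64°.

≈ lat -19.3°, lon -1.6°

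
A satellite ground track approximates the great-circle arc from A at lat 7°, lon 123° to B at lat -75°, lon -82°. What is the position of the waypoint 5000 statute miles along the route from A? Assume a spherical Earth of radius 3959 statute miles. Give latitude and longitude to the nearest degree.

Convert each endpoint to a unit vector on the sphere (x = cos φ cos λ, y = cos φ sin λ, z = sin φ).
The central angle between the endpoints is δ = arccos(p₁·p₂) ≈ 1.929 rad (110.5°). The total great-circle distance is δ·R ≈ 1.929 × 3959 ≈ 7637 mi, so the target fraction is f = 5000/7637 ≈ 0.655.
Interpolate at f ≈ 0.655 with slerp weights a = sin((1−f)δ)/sin δ ≈ 0.660, b = sin(fδ)/sin δ ≈ 1.018.
p = a·p₁ + b·p₂ ≈ (-0.320, 0.288, -0.902); φ = arcsin(p_z) ≈ -64.49°, λ = atan2(p_y, p_x) ≈ 137.98°.

≈ lat -64°, lon 138°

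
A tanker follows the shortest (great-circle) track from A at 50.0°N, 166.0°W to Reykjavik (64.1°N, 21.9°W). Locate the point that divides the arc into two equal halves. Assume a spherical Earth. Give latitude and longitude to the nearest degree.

≈ 77°N, 124°W

The haversine formula gives a central angle δ ≈ 1.091 rad (62.5°) between the endpoints.
Interpolate at f = 1/2 with slerp weights a = sin((1−f)δ)/sin δ ≈ 0.585, b = sin(fδ)/sin δ ≈ 0.585.
p = a·p₁ + b·p₂ ≈ (-0.128, -0.186, 0.974); φ = arcsin(p_z) ≈ 76.95°, λ = atan2(p_y, p_x) ≈ -124.45°.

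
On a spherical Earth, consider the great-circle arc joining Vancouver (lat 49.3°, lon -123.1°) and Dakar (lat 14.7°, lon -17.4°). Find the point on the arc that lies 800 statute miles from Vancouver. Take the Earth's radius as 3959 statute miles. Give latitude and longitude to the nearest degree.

≈ lat 52°, lon -105°

The haversine formula gives a central angle δ ≈ 1.549 rad (88.8°) between the endpoints. The total great-circle distance is δ·R ≈ 1.549 × 3959 ≈ 6133 mi, so the target fraction is f = 800/6133 ≈ 0.130.
Interpolate at f ≈ 0.130 with slerp weights a = sin((1−f)δ)/sin δ ≈ 0.975, b = sin(fδ)/sin δ ≈ 0.201.
p = a·p₁ + b·p₂ ≈ (-0.162, -0.591, 0.790); φ = arcsin(p_z) ≈ 52.22°, λ = atan2(p_y, p_x) ≈ -105.33°.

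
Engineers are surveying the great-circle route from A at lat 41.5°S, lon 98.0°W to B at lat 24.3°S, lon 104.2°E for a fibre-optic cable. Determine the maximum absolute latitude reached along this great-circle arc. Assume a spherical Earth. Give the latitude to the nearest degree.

≈ 74°S

The great circle lies in the plane with unit normal n̂ = (p₁ × p₂)/|p₁ × p₂|.
Here n̂_z ≈ -0.276; the vertex latitude is φ_max = arccos|n̂_z| ≈ 74.0°.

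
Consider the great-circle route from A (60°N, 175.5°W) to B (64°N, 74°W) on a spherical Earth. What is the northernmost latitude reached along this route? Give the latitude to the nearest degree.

≈ 72°N

The great circle lies in the plane with unit normal n̂ = (p₁ × p₂)/|p₁ × p₂|.
Here n̂_z ≈ +0.317; the vertex latitude is φ_max = arccos|n̂_z| ≈ 71.5°.
Check via Clairaut: cos φ_max = |cos φ₁| · sin C = cos(60.0°)·sin(39.3°) ≈ 0.317, again giving ≈ 71.5°.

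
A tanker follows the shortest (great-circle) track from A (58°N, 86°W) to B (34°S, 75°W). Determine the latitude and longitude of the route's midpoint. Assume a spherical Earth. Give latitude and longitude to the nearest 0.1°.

Write both endpoints as unit vectors p₁, p₂ with components (cos φ cos λ, cos φ sin λ, sin φ).
The central angle between the endpoints is δ = arccos(p₁·p₂) ≈ 1.614 rad (92.5°).
Interpolate at f = 1/2 with slerp weights a = sin((1−f)δ)/sin δ ≈ 0.723, b = sin(fδ)/sin δ ≈ 0.723.
p = a·p₁ + b·p₂ ≈ (0.182, -0.961, 0.209); φ = arcsin(p_z) ≈ 12.05°, λ = atan2(p_y, p_x) ≈ -79.29°.

≈ (12.1°N, 79.3°W)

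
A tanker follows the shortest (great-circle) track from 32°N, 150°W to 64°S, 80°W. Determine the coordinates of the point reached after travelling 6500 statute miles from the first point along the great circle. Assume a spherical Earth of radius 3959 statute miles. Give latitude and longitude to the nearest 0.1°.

≈ 52.9°S, 103.4°W

Convert each endpoint to a unit vector on the sphere (x = cos φ cos λ, y = cos φ sin λ, z = sin φ).
The central angle between the endpoints is δ = arccos(p₁·p₂) ≈ 1.927 rad (110.4°). The total great-circle distance is δ·R ≈ 1.927 × 3959 ≈ 7631 mi, so the target fraction is f = 6500/7631 ≈ 0.852.
Interpolate at f ≈ 0.852 with slerp weights a = sin((1−f)δ)/sin δ ≈ 0.301, b = sin(fδ)/sin δ ≈ 1.064.
p = a·p₁ + b·p₂ ≈ (-0.140, -0.587, -0.797); φ = arcsin(p_z) ≈ -52.88°, λ = atan2(p_y, p_x) ≈ -103.39°.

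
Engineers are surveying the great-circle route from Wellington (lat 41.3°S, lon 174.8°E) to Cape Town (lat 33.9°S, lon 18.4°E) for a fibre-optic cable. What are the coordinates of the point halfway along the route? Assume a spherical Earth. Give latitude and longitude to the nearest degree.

Write both endpoints as unit vectors p₁, p₂ with components (cos φ cos λ, cos φ sin λ, sin φ).
The central angle between the endpoints is δ = arccos(p₁·p₂) ≈ 1.776 rad (101.7°).
Interpolate at f = 1/2 with slerp weights a = sin((1−f)δ)/sin δ ≈ 0.792, b = sin(fδ)/sin δ ≈ 0.792.
p = a·p₁ + b·p₂ ≈ (0.031, 0.261, -0.965); φ = arcsin(p_z) ≈ -74.73°, λ = atan2(p_y, p_x) ≈ 83.19°.

≈ lat 75°S, lon 83°E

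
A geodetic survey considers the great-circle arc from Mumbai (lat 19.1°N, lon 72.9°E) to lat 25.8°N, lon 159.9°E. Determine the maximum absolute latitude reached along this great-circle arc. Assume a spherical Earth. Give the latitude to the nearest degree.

≈ 30°N

The great circle lies in the plane with unit normal n̂ = (p₁ × p₂)/|p₁ × p₂|.
Here n̂_z ≈ +0.865; the vertex latitude is φ_max = arccos|n̂_z| ≈ 30.1°.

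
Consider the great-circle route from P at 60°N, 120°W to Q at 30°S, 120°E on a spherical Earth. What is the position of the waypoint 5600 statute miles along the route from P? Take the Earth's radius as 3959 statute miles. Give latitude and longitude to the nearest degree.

Write both endpoints as unit vectors p₁, p₂ with components (cos φ cos λ, cos φ sin λ, sin φ).
The central angle between the endpoints is δ = arccos(p₁·p₂) ≈ 2.278 rad (130.5°). The total great-circle distance is δ·R ≈ 2.278 × 3959 ≈ 9018 mi, so the target fraction is f = 5600/9018 ≈ 0.621.
Interpolate at f ≈ 0.621 with slerp weights a = sin((1−f)δ)/sin δ ≈ 0.999, b = sin(fδ)/sin δ ≈ 1.299.
p = a·p₁ + b·p₂ ≈ (-0.812, 0.542, 0.216); φ = arcsin(p_z) ≈ 12.47°, λ = atan2(p_y, p_x) ≈ 146.31°.

≈ 12°N, 146°E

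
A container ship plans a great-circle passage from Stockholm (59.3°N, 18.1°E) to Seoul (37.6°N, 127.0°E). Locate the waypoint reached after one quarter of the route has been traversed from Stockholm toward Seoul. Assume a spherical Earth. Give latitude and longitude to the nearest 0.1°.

Write both endpoints as unit vectors p₁, p₂ with components (cos φ cos λ, cos φ sin λ, sin φ).
The central angle between the endpoints is δ = arccos(p₁·p₂) ≈ 1.166 rad (66.8°).
Interpolate at f = 1/4 with slerp weights a = sin((1−f)δ)/sin δ ≈ 0.835, b = sin(fδ)/sin δ ≈ 0.313.
p = a·p₁ + b·p₂ ≈ (0.256, 0.330, 0.909); φ = arcsin(p_z) ≈ 65.30°, λ = atan2(p_y, p_x) ≈ 52.22°.

≈ 65.3°N, 52.2°E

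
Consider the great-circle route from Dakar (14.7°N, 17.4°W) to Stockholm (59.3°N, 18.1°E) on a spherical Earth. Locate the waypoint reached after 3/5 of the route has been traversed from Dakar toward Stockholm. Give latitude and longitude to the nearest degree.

≈ 43°N, 2°W

Write both endpoints as unit vectors p₁, p₂ with components (cos φ cos λ, cos φ sin λ, sin φ).
The central angle between the endpoints is δ = arccos(p₁·p₂) ≈ 0.902 rad (51.7°).
Interpolate at f = 3/5 with slerp weights a = sin((1−f)δ)/sin δ ≈ 0.450, b = sin(fδ)/sin δ ≈ 0.657.
p = a·p₁ + b·p₂ ≈ (0.734, -0.026, 0.679); φ = arcsin(p_z) ≈ 42.75°, λ = atan2(p_y, p_x) ≈ -2.03°.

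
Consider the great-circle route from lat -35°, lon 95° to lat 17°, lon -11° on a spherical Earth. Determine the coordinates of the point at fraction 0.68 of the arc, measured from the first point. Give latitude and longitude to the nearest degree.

From cos δ = sin φ₁ sin φ₂ + cos φ₁ cos φ₂ cos Δλ, the central angle is δ ≈ 1.965 rad (112.6°).
Interpolate at f = 0.68 with slerp weights a = sin((1−f)δ)/sin δ ≈ 0.637, b = sin(fδ)/sin δ ≈ 1.053.
p = a·p₁ + b·p₂ ≈ (0.943, 0.327, -0.057); φ = arcsin(p_z) ≈ -3.29°, λ = atan2(p_y, p_x) ≈ 19.15°.

≈ lat -3°, lon 19°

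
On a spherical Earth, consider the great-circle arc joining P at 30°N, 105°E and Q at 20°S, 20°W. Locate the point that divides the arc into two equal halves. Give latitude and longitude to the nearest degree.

The haversine formula gives a central angle δ ≈ 2.262 rad (129.6°) between the endpoints.
Interpolate at f = 1/2 with slerp weights a = sin((1−f)δ)/sin δ ≈ 1.175, b = sin(fδ)/sin δ ≈ 1.175.
p = a·p₁ + b·p₂ ≈ (0.774, 0.605, 0.186); φ = arcsin(p_z) ≈ 10.70°, λ = atan2(p_y, p_x) ≈ 38.02°.

≈ 11°N, 38°E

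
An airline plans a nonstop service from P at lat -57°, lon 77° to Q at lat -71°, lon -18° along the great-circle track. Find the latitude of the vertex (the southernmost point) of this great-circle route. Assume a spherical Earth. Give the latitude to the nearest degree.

The great circle lies in the plane with unit normal n̂ = (p₁ × p₂)/|p₁ × p₂|.
Here n̂_z ≈ -0.281; the vertex latitude is φ_max = arccos|n̂_z| ≈ 73.7°.

≈ -74°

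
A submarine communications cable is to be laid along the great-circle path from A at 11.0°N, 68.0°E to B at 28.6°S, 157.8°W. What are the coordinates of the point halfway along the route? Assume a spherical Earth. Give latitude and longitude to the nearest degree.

Write both endpoints as unit vectors p₁, p₂ with components (cos φ cos λ, cos φ sin λ, sin φ).
The central angle between the endpoints is δ = arccos(p₁·p₂) ≈ 2.335 rad (133.8°).
Interpolate at f = 1/2 with slerp weights a = sin((1−f)δ)/sin δ ≈ 1.275, b = sin(fδ)/sin δ ≈ 1.275.
p = a·p₁ + b·p₂ ≈ (-0.567, 0.737, -0.367); φ = arcsin(p_z) ≈ -21.53°, λ = atan2(p_y, p_x) ≈ 127.58°.

≈ 22°S, 128°E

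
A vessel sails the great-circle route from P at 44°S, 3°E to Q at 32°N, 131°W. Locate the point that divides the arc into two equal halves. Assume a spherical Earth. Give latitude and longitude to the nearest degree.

Write both endpoints as unit vectors p₁, p₂ with components (cos φ cos λ, cos φ sin λ, sin φ).
The central angle between the endpoints is δ = arccos(p₁·p₂) ≈ 2.485 rad (142.4°).
Interpolate at f = 1/2 with slerp weights a = sin((1−f)δ)/sin δ ≈ 1.550, b = sin(fδ)/sin δ ≈ 1.550.
p = a·p₁ + b·p₂ ≈ (0.251, -0.934, -0.255); φ = arcsin(p_z) ≈ -14.79°, λ = atan2(p_y, p_x) ≈ -74.95°.

≈ 15°S, 75°W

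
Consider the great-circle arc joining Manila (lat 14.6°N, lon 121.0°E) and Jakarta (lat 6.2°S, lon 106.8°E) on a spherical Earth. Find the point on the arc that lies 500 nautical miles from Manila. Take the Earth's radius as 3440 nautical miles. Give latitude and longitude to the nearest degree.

≈ lat 8°N, lon 116°E

Write both endpoints as unit vectors p₁, p₂ with components (cos φ cos λ, cos φ sin λ, sin φ).
The central angle between the endpoints is δ = arccos(p₁·p₂) ≈ 0.438 rad (25.1°). The total great-circle distance is δ·R ≈ 0.438 × 3440 ≈ 1508 nmi, so the target fraction is f = 500/1508 ≈ 0.332.
Interpolate at f ≈ 0.332 with slerp weights a = sin((1−f)δ)/sin δ ≈ 0.681, b = sin(fδ)/sin δ ≈ 0.341.
p = a·p₁ + b·p₂ ≈ (-0.437, 0.889, 0.135); φ = arcsin(p_z) ≈ 7.74°, λ = atan2(p_y, p_x) ≈ 116.18°.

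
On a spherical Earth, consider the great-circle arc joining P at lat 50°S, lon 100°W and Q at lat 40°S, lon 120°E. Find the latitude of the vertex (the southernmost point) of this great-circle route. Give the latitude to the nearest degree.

The great circle lies in the plane with unit normal n̂ = (p₁ × p₂)/|p₁ × p₂|.
Here n̂_z ≈ -0.319; the vertex latitude is φ_max = arccos|n̂_z| ≈ 71.4°.

≈ 71°S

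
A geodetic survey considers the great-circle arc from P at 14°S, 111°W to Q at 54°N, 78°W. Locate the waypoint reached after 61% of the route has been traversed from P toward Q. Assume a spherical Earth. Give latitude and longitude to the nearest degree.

From cos δ = sin φ₁ sin φ₂ + cos φ₁ cos φ₂ cos Δλ, the central angle is δ ≈ 1.284 rad (73.6°).
Interpolate at f = 0.61 with slerp weights a = sin((1−f)δ)/sin δ ≈ 0.501, b = sin(fδ)/sin δ ≈ 0.736.
p = a·p₁ + b·p₂ ≈ (-0.084, -0.876, 0.474); φ = arcsin(p_z) ≈ 28.30°, λ = atan2(p_y, p_x) ≈ -95.49°.

≈ 28°N, 95°W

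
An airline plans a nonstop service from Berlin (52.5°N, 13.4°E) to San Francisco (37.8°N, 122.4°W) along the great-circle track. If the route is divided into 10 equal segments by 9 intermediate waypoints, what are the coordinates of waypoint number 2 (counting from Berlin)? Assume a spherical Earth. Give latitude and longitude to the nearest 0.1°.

≈ (64.7°N, 8.1°W)

From cos δ = sin φ₁ sin φ₂ + cos φ₁ cos φ₂ cos Δλ, the central angle is δ ≈ 1.429 rad (81.9°).
Interpolate at f = 2/10 with slerp weights a = sin((1−f)δ)/sin δ ≈ 0.919, b = sin(fδ)/sin δ ≈ 0.285.
p = a·p₁ + b·p₂ ≈ (0.424, -0.060, 0.904); φ = arcsin(p_z) ≈ 64.66°, λ = atan2(p_y, p_x) ≈ -8.10°.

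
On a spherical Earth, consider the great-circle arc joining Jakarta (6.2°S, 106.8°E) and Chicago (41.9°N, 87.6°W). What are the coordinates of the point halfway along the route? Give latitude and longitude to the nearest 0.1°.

Write both endpoints as unit vectors p₁, p₂ with components (cos φ cos λ, cos φ sin λ, sin φ).
The central angle between the endpoints is δ = arccos(p₁·p₂) ≈ 2.480 rad (142.1°).
Interpolate at f = 1/2 with slerp weights a = sin((1−f)δ)/sin δ ≈ 1.539, b = sin(fδ)/sin δ ≈ 1.539.
p = a·p₁ + b·p₂ ≈ (-0.394, 0.320, 0.861); φ = arcsin(p_z) ≈ 59.48°, λ = atan2(p_y, p_x) ≈ 140.92°.

≈ 59.5°N, 140.9°E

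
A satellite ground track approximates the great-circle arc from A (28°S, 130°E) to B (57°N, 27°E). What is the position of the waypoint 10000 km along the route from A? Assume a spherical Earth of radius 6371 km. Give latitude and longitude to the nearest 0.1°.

Write both endpoints as unit vectors p₁, p₂ with components (cos φ cos λ, cos φ sin λ, sin φ).
The central angle between the endpoints is δ = arccos(p₁·p₂) ≈ 2.097 rad (120.1°). The total great-circle distance is δ·R ≈ 2.097 × 6371 ≈ 13357 km, so the target fraction is f = 10000/13357 ≈ 0.749.
Interpolate at f ≈ 0.749 with slerp weights a = sin((1−f)δ)/sin δ ≈ 0.581, b = sin(fδ)/sin δ ≈ 1.156.
p = a·p₁ + b·p₂ ≈ (0.231, 0.679, 0.697); φ = arcsin(p_z) ≈ 44.16°, λ = atan2(p_y, p_x) ≈ 71.21°.

≈ (44.2°N, 71.2°E)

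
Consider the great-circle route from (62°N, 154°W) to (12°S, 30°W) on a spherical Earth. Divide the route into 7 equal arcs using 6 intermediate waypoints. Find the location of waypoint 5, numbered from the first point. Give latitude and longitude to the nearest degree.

Convert each endpoint to a unit vector on the sphere (x = cos φ cos λ, y = cos φ sin λ, z = sin φ).
The central angle between the endpoints is δ = arccos(p₁·p₂) ≈ 2.027 rad (116.1°).
Interpolate at f = 5/7 with slerp weights a = sin((1−f)δ)/sin δ ≈ 0.610, b = sin(fδ)/sin δ ≈ 1.105.
p = a·p₁ + b·p₂ ≈ (0.679, -0.666, 0.308); φ = arcsin(p_z) ≈ 17.96°, λ = atan2(p_y, p_x) ≈ -44.44°.

≈ (18°N, 44°W)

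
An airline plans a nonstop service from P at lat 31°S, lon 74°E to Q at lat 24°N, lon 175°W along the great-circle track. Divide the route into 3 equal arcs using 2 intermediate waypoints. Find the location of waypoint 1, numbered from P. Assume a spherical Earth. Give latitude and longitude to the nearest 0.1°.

≈ lat 16.4°S, lon 114.7°E

Write both endpoints as unit vectors p₁, p₂ with components (cos φ cos λ, cos φ sin λ, sin φ).
The central angle between the endpoints is δ = arccos(p₁·p₂) ≈ 2.083 rad (119.3°).
Interpolate at f = 1/3 with slerp weights a = sin((1−f)δ)/sin δ ≈ 1.128, b = sin(fδ)/sin δ ≈ 0.734.
p = a·p₁ + b·p₂ ≈ (-0.401, 0.871, -0.283); φ = arcsin(p_z) ≈ -16.41°, λ = atan2(p_y, p_x) ≈ 114.74°.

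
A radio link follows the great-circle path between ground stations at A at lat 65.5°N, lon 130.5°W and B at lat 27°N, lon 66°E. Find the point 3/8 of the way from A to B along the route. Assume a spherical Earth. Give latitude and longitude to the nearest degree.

Write both endpoints as unit vectors p₁, p₂ with components (cos φ cos λ, cos φ sin λ, sin φ).
The central angle between the endpoints is δ = arccos(p₁·p₂) ≈ 1.512 rad (86.6°).
Interpolate at f = 3/8 with slerp weights a = sin((1−f)δ)/sin δ ≈ 0.812, b = sin(fδ)/sin δ ≈ 0.538.
p = a·p₁ + b·p₂ ≈ (-0.024, 0.182, 0.983); φ = arcsin(p_z) ≈ 79.43°, λ = atan2(p_y, p_x) ≈ 97.42°.

≈ lat 79°N, lon 97°E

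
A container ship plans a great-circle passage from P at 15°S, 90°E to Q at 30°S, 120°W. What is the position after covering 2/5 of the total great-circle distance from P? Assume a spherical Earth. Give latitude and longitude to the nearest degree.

≈ 52°S, 133°E

Write both endpoints as unit vectors p₁, p₂ with components (cos φ cos λ, cos φ sin λ, sin φ).
The central angle between the endpoints is δ = arccos(p₁·p₂) ≈ 2.208 rad (126.5°).
Interpolate at f = 2/5 with slerp weights a = sin((1−f)δ)/sin δ ≈ 1.207, b = sin(fδ)/sin δ ≈ 0.962.
p = a·p₁ + b·p₂ ≈ (-0.416, 0.445, -0.793); φ = arcsin(p_z) ≈ -52.48°, λ = atan2(p_y, p_x) ≈ 133.13°.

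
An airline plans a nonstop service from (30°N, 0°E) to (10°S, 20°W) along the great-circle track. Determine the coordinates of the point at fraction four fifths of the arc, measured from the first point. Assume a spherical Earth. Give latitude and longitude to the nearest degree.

From cos δ = sin φ₁ sin φ₂ + cos φ₁ cos φ₂ cos Δλ, the central angle is δ ≈ 0.775 rad (44.4°).
Interpolate at f = 4/5 with slerp weights a = sin((1−f)δ)/sin δ ≈ 0.221, b = sin(fδ)/sin δ ≈ 0.830.
p = a·p₁ + b·p₂ ≈ (0.959, -0.280, -0.034); φ = arcsin(p_z) ≈ -1.94°, λ = atan2(p_y, p_x) ≈ -16.25°.

≈ (2°S, 16°W)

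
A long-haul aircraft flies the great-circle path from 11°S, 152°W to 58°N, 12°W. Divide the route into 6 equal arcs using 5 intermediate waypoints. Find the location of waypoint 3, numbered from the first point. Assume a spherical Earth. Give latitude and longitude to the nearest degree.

Write both endpoints as unit vectors p₁, p₂ with components (cos φ cos λ, cos φ sin λ, sin φ).
The central angle between the endpoints is δ = arccos(p₁·p₂) ≈ 2.166 rad (124.1°).
Interpolate at f = 3/6 with slerp weights a = sin((1−f)δ)/sin δ ≈ 1.066, b = sin(fδ)/sin δ ≈ 1.066.
p = a·p₁ + b·p₂ ≈ (-0.372, -0.609, 0.701); φ = arcsin(p_z) ≈ 44.50°, λ = atan2(p_y, p_x) ≈ -121.39°.

≈ 44°N, 121°W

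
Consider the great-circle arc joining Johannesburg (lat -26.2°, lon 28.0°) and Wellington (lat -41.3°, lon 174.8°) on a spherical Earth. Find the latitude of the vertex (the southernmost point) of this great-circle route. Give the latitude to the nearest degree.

≈ -67°

The great circle lies in the plane with unit normal n̂ = (p₁ × p₂)/|p₁ × p₂|.
Here n̂_z ≈ +0.384; the vertex latitude is φ_max = arccos|n̂_z| ≈ 67.4°.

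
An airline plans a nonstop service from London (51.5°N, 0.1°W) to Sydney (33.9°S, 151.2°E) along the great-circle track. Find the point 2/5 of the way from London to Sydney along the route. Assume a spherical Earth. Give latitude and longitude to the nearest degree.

≈ 40°N, 92°E

Convert each endpoint to a unit vector on the sphere (x = cos φ cos λ, y = cos φ sin λ, z = sin φ).
The central angle between the endpoints is δ = arccos(p₁·p₂) ≈ 2.668 rad (152.8°).
Interpolate at f = 2/5 with slerp weights a = sin((1−f)δ)/sin δ ≈ 2.190, b = sin(fδ)/sin δ ≈ 1.918.
p = a·p₁ + b·p₂ ≈ (-0.032, 0.765, 0.644); φ = arcsin(p_z) ≈ 40.06°, λ = atan2(p_y, p_x) ≈ 92.42°.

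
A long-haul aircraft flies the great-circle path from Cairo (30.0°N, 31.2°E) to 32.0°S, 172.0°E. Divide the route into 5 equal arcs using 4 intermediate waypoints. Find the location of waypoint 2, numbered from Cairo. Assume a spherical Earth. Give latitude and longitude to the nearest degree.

≈ 5°N, 88°E

Write both endpoints as unit vectors p₁, p₂ with components (cos φ cos λ, cos φ sin λ, sin φ).
The central angle between the endpoints is δ = arccos(p₁·p₂) ≈ 2.557 rad (146.5°).
Interpolate at f = 2/5 with slerp weights a = sin((1−f)δ)/sin δ ≈ 1.812, b = sin(fδ)/sin δ ≈ 1.548.
p = a·p₁ + b·p₂ ≈ (0.042, 0.995, 0.086); φ = arcsin(p_z) ≈ 4.92°, λ = atan2(p_y, p_x) ≈ 87.56°.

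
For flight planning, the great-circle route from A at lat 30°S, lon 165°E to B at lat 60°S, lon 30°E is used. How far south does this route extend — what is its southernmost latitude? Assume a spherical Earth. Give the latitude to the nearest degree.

The great circle lies in the plane with unit normal n̂ = (p₁ × p₂)/|p₁ × p₂|.
Here n̂_z ≈ -0.309; the vertex latitude is φ_max = arccos|n̂_z| ≈ 72.0°.

≈ 72°S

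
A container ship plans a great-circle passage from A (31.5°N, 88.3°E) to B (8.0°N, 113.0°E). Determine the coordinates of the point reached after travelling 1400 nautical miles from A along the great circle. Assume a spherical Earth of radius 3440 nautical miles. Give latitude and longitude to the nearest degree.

≈ (15°N, 107°E)

Convert each endpoint to a unit vector on the sphere (x = cos φ cos λ, y = cos φ sin λ, z = sin φ).
The central angle between the endpoints is δ = arccos(p₁·p₂) ≈ 0.574 rad (32.9°). The total great-circle distance is δ·R ≈ 0.574 × 3440 ≈ 1974 nmi, so the target fraction is f = 1400/1974 ≈ 0.709.
Interpolate at f ≈ 0.709 with slerp weights a = sin((1−f)δ)/sin δ ≈ 0.306, b = sin(fδ)/sin δ ≈ 0.729.
p = a·p₁ + b·p₂ ≈ (-0.274, 0.925, 0.261); φ = arcsin(p_z) ≈ 15.15°, λ = atan2(p_y, p_x) ≈ 106.51°.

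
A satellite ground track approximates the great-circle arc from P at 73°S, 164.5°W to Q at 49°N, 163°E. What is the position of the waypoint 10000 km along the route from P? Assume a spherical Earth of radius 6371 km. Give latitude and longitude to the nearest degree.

From cos δ = sin φ₁ sin φ₂ + cos φ₁ cos φ₂ cos Δλ, the central angle is δ ≈ 2.165 rad (124.1°). The total great-circle distance is δ·R ≈ 2.165 × 6371 ≈ 13794 km, so the target fraction is f = 10000/13794 ≈ 0.725.
Interpolate at f ≈ 0.725 with slerp weights a = sin((1−f)δ)/sin δ ≈ 0.677, b = sin(fδ)/sin δ ≈ 1.207.
p = a·p₁ + b·p₂ ≈ (-0.948, 0.179, 0.263); φ = arcsin(p_z) ≈ 15.28°, λ = atan2(p_y, p_x) ≈ 169.33°.

≈ 15°N, 169°E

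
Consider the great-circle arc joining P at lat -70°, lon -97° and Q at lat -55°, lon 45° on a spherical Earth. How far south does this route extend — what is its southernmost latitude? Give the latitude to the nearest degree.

≈ -81°

The great circle lies in the plane with unit normal n̂ = (p₁ × p₂)/|p₁ × p₂|.
Here n̂_z ≈ +0.153; the vertex latitude is φ_max = arccos|n̂_z| ≈ 81.2°.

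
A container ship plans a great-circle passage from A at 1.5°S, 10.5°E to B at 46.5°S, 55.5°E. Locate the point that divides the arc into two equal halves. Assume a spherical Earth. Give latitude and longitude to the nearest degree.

Convert each endpoint to a unit vector on the sphere (x = cos φ cos λ, y = cos φ sin λ, z = sin φ).
The central angle between the endpoints is δ = arccos(p₁·p₂) ≈ 1.041 rad (59.6°).
Interpolate at f = 1/2 with slerp weights a = sin((1−f)δ)/sin δ ≈ 0.576, b = sin(fδ)/sin δ ≈ 0.576.
p = a·p₁ + b·p₂ ≈ (0.791, 0.432, -0.433); φ = arcsin(p_z) ≈ -25.66°, λ = atan2(p_y, p_x) ≈ 28.63°.

≈ 26°S, 29°E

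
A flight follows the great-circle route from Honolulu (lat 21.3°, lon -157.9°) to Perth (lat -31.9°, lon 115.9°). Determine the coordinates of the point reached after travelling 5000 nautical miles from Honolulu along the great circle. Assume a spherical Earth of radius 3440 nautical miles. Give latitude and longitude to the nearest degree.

≈ lat -26°, lon 131°

From cos δ = sin φ₁ sin φ₂ + cos φ₁ cos φ₂ cos Δλ, the central angle is δ ≈ 1.711 rad (98.0°). The total great-circle distance is δ·R ≈ 1.711 × 3440 ≈ 5885 nmi, so the target fraction is f = 5000/5885 ≈ 0.850.
Interpolate at f ≈ 0.850 with slerp weights a = sin((1−f)δ)/sin δ ≈ 0.257, b = sin(fδ)/sin δ ≈ 1.003.
p = a·p₁ + b·p₂ ≈ (-0.594, 0.676, -0.437); φ = arcsin(p_z) ≈ -25.89°, λ = atan2(p_y, p_x) ≈ 131.30°.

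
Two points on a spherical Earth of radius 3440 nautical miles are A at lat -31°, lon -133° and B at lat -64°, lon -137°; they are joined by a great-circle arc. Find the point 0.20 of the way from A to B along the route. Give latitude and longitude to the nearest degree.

≈ lat -38°, lon -133°

From cos δ = sin φ₁ sin φ₂ + cos φ₁ cos φ₂ cos Δλ, the central angle is δ ≈ 0.578 rad (33.1°).
Interpolate at f = 0.20 with slerp weights a = sin((1−f)δ)/sin δ ≈ 0.816, b = sin(fδ)/sin δ ≈ 0.211.
p = a·p₁ + b·p₂ ≈ (-0.545, -0.575, -0.610); φ = arcsin(p_z) ≈ -37.61°, λ = atan2(p_y, p_x) ≈ -133.47°.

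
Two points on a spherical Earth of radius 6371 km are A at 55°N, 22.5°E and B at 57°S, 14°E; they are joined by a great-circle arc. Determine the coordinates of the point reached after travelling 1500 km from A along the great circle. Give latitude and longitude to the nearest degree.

Write both endpoints as unit vectors p₁, p₂ with components (cos φ cos λ, cos φ sin λ, sin φ).
The central angle between the endpoints is δ = arccos(p₁·p₂) ≈ 1.958 rad (112.2°). The total great-circle distance is δ·R ≈ 1.958 × 6371 ≈ 12477 km, so the target fraction is f = 1500/12477 ≈ 0.120.
Interpolate at f ≈ 0.120 with slerp weights a = sin((1−f)δ)/sin δ ≈ 1.068, b = sin(fδ)/sin δ ≈ 0.252.
p = a·p₁ + b·p₂ ≈ (0.699, 0.268, 0.663); φ = arcsin(p_z) ≈ 41.55°, λ = atan2(p_y, p_x) ≈ 20.95°.

≈ 42°N, 21°E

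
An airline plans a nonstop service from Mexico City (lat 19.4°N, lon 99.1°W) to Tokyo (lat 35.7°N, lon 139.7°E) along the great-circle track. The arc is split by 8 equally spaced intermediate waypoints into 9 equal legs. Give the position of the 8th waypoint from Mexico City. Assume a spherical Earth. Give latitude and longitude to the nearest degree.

≈ lat 41°N, lon 152°E

Convert each endpoint to a unit vector on the sphere (x = cos φ cos λ, y = cos φ sin λ, z = sin φ).
The central angle between the endpoints is δ = arccos(p₁·p₂) ≈ 1.775 rad (101.7°).
Interpolate at f = 8/9 with slerp weights a = sin((1−f)δ)/sin δ ≈ 0.200, b = sin(fδ)/sin δ ≈ 1.021.
p = a·p₁ + b·p₂ ≈ (-0.662, 0.350, 0.662); φ = arcsin(p_z) ≈ 41.48°, λ = atan2(p_y, p_x) ≈ 152.15°.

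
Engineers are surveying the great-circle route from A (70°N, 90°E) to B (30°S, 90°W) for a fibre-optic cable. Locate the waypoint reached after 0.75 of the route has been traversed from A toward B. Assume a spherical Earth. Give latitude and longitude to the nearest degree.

≈ (5°N, 90°W)

Write both endpoints as unit vectors p₁, p₂ with components (cos φ cos λ, cos φ sin λ, sin φ).
The central angle between the endpoints is δ = arccos(p₁·p₂) ≈ 2.443 rad (140.0°).
Interpolate at f = 0.75 with slerp weights a = sin((1−f)δ)/sin δ ≈ 0.892, b = sin(fδ)/sin δ ≈ 1.503.
p = a·p₁ + b·p₂ ≈ (0.000, -0.996, 0.087); φ = arcsin(p_z) ≈ 5.00°, λ = atan2(p_y, p_x) ≈ -90.00°.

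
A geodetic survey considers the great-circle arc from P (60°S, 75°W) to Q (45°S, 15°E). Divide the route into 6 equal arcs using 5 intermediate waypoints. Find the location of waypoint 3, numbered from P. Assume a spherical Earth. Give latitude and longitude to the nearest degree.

≈ (61°S, 20°W)

Write both endpoints as unit vectors p₁, p₂ with components (cos φ cos λ, cos φ sin λ, sin φ).
The central angle between the endpoints is δ = arccos(p₁·p₂) ≈ 0.912 rad (52.2°).
Interpolate at f = 3/6 with slerp weights a = sin((1−f)δ)/sin δ ≈ 0.557, b = sin(fδ)/sin δ ≈ 0.557.
p = a·p₁ + b·p₂ ≈ (0.452, -0.167, -0.876); φ = arcsin(p_z) ≈ -61.17°, λ = atan2(p_y, p_x) ≈ -20.26°.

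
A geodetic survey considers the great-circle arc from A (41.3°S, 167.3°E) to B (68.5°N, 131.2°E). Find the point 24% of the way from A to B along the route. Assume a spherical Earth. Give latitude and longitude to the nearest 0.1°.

Write both endpoints as unit vectors p₁, p₂ with components (cos φ cos λ, cos φ sin λ, sin φ).
The central angle between the endpoints is δ = arccos(p₁·p₂) ≈ 1.973 rad (113.1°).
Interpolate at f = 0.24 with slerp weights a = sin((1−f)δ)/sin δ ≈ 1.084, b = sin(fδ)/sin δ ≈ 0.496.
p = a·p₁ + b·p₂ ≈ (-0.914, 0.316, -0.254); φ = arcsin(p_z) ≈ -14.73°, λ = atan2(p_y, p_x) ≈ 160.95°.

≈ (14.7°S, 160.9°E)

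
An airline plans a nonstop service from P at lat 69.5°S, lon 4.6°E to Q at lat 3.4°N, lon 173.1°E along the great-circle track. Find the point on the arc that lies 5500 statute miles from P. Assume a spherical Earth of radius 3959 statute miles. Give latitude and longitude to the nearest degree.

≈ lat 30°S, lon 170°E

Convert each endpoint to a unit vector on the sphere (x = cos φ cos λ, y = cos φ sin λ, z = sin φ).
The central angle between the endpoints is δ = arccos(p₁·p₂) ≈ 1.980 rad (113.5°). The total great-circle distance is δ·R ≈ 1.980 × 3959 ≈ 7840 mi, so the target fraction is f = 5500/7840 ≈ 0.702.
Interpolate at f ≈ 0.702 with slerp weights a = sin((1−f)δ)/sin δ ≈ 0.607, b = sin(fδ)/sin δ ≈ 1.072.
p = a·p₁ + b·p₂ ≈ (-0.851, 0.146, -0.505); φ = arcsin(p_z) ≈ -30.36°, λ = atan2(p_y, p_x) ≈ 170.28°.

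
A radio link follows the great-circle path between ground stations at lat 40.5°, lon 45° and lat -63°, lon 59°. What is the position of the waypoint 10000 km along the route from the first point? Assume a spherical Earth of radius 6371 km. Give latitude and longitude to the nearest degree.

≈ lat -49°, lon 55°

Write both endpoints as unit vectors p₁, p₂ with components (cos φ cos λ, cos φ sin λ, sin φ).
The central angle between the endpoints is δ = arccos(p₁·p₂) ≈ 1.817 rad (104.1°). The total great-circle distance is δ·R ≈ 1.817 × 6371 ≈ 11576 km, so the target fraction is f = 10000/11576 ≈ 0.864.
Interpolate at f ≈ 0.864 with slerp weights a = sin((1−f)δ)/sin δ ≈ 0.252, b = sin(fδ)/sin δ ≈ 1.031.
p = a·p₁ + b·p₂ ≈ (0.377, 0.537, -0.755); φ = arcsin(p_z) ≈ -49.00°, λ = atan2(p_y, p_x) ≈ 54.94°.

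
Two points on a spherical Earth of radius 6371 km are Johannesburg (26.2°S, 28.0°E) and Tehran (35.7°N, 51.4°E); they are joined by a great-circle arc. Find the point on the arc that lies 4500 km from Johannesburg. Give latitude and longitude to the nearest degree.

Convert each endpoint to a unit vector on the sphere (x = cos φ cos λ, y = cos φ sin λ, z = sin φ).
The central angle between the endpoints is δ = arccos(p₁·p₂) ≈ 1.147 rad (65.7°). The total great-circle distance is δ·R ≈ 1.147 × 6371 ≈ 7309 km, so the target fraction is f = 4500/7309 ≈ 0.616.
Interpolate at f ≈ 0.616 with slerp weights a = sin((1−f)δ)/sin δ ≈ 0.468, b = sin(fδ)/sin δ ≈ 0.712.
p = a·p₁ + b·p₂ ≈ (0.732, 0.649, 0.209); φ = arcsin(p_z) ≈ 12.05°, λ = atan2(p_y, p_x) ≈ 41.58°.

≈ 12°N, 42°E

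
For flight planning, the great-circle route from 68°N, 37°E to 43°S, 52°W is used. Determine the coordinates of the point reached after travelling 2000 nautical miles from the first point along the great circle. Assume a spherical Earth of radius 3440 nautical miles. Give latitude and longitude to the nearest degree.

The haversine formula gives a central angle δ ≈ 2.249 rad (128.9°) between the endpoints. The total great-circle distance is δ·R ≈ 2.249 × 3440 ≈ 7737 nmi, so the target fraction is f = 2000/7737 ≈ 0.258.
Interpolate at f ≈ 0.258 with slerp weights a = sin((1−f)δ)/sin δ ≈ 1.278, b = sin(fδ)/sin δ ≈ 0.705.
p = a·p₁ + b·p₂ ≈ (0.700, -0.118, 0.704); φ = arcsin(p_z) ≈ 44.77°, λ = atan2(p_y, p_x) ≈ -9.59°.

≈ 45°N, 10°W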